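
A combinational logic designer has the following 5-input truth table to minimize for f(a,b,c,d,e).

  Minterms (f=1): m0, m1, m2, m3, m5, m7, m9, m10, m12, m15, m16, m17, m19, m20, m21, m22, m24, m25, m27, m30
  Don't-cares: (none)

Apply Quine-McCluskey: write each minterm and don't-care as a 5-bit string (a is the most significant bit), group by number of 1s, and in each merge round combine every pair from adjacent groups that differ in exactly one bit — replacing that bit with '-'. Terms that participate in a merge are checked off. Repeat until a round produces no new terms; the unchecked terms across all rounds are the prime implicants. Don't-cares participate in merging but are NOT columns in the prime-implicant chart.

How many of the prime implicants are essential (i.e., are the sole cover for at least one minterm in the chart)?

7

[col 0] 00000*, 00001*, 00010*, 00011*, 00101*, 00111*, 01001*, 01010*, 01100, 01111*, 10000*, 10001*, 10011*, 10100*, 10101*, 10110*, 11000*, 11001*, 11011*, 11110*
[col 1] -0000*, -0001*, -0011*, -0101*, -1001*, 0-001*, 0-010, 0-111, 00-01*, 00-11*, 000-0*, 000-1*, 0000-*, 0001-*, 001-1*, 1-000*, 1-001*, 1-011*, 1-110, 10-00*, 10-01*, 100-1*, 1000-*, 101-0, 1010-*, 110-1*, 1100-*
[col 2] --001, -0-01, -00-1, -000-, 00--1, 000--, 1-0-1, 1-00-, 10-0-
Prime implicants: --001, -0-01, -00-1, -000-, 0-010, 0-111, 00--1, 000--, 01100, 1-0-1, 1-00-, 1-110, 10-0-, 101-0
PI chart (minterm → PIs covering it):
  0 | -000-,000--
  1 | --001,-0-01,-00-1,-000-,00--1,000--
  2 | 0-010,000--
  3 | -00-1,00--1,000--
  5 | -0-01,00--1
  7 | 0-111,00--1
  9 | --001  (sole → essential)
  10 | 0-010  (sole → essential)
  12 | 01100  (sole → essential)
  15 | 0-111  (sole → essential)
  16 | -000-,1-00-,10-0-
  17 | --001,-0-01,-00-1,-000-,1-0-1,1-00-,10-0-
  19 | -00-1,1-0-1
  20 | 10-0-,101-0
  21 | -0-01,10-0-
  22 | 1-110,101-0
  24 | 1-00-  (sole → essential)
  25 | --001,1-0-1,1-00-
  27 | 1-0-1  (sole → essential)
  30 | 1-110  (sole → essential)
Essential prime implicants: --001, 0-010, 0-111, 01100, 1-0-1, 1-00-, 1-110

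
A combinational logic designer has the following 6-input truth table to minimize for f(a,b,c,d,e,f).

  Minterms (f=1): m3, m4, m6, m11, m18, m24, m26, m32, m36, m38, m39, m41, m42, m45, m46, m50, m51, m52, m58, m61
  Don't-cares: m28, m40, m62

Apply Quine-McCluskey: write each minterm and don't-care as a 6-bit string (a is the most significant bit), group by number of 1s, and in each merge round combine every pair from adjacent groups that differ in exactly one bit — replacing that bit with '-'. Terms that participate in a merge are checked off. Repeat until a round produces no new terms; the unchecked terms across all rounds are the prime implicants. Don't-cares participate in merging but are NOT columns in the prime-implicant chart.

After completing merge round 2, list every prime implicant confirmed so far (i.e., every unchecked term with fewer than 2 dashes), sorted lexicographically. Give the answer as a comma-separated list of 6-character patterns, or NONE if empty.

00-011, 011-00, 0110-0, 1-0100, 1-1101, 10-000, 10-110, 100-00, 10011-, 101-01, 1010-0, 10100-, 11001-

size-2^0 implicants → 000011(✓)  000100(✓)  000110(✓)  001011(✓)  010010(✓)  011000(✓)  011010(✓)  011100(✓)  100000(✓)  100100(✓)  100110(✓)  100111(✓)  101000(✓)  101001(✓)  101010(✓)  101101(✓)  101110(✓)  110010(✓)  110011(✓)  110100(✓)  111010(✓)  111101(✓)  111110(✓)
size-2^1 implicants → -00100(✓)  -00110(✓)  -10010(✓)  -11010(✓)  00-011  0001-0(✓)  01-010(✓)  011-00  0110-0  1-0100  1-1010(✓)  1-1101  1-1110(✓)  10-000  10-110  100-00  1001-0(✓)  10011-  101-01  101-10(✓)  1010-0  10100-  11-010(✓)  11001-  111-10(✓)
size-2^2 implicants → -001-0  -1-010  1-1-10
Unchecked terms (primes): -001-0, -1-010, 00-011, 011-00, 0110-0, 1-0100, 1-1-10, 1-1101, 10-000, 10-110, 100-00, 10011-, 101-01, 1010-0, 10100-, 11001-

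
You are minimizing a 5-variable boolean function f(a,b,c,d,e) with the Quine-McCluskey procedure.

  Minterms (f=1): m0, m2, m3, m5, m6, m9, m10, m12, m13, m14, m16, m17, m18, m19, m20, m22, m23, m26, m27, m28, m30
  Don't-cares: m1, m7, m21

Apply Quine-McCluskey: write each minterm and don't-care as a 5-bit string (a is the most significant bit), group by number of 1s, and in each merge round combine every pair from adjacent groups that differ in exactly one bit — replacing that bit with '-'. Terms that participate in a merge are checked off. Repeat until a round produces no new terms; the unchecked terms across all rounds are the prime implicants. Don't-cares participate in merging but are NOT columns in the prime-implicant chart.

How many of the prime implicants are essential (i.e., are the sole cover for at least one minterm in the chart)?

4

size-2^0 implicants → 00000(✓)  00001(✓)  00010(✓)  00011(✓)  00101(✓)  00110(✓)  00111(✓)  01001(✓)  01010(✓)  01100(✓)  01101(✓)  01110(✓)  10000(✓)  10001(✓)  10010(✓)  10011(✓)  10100(✓)  10101(✓)  10110(✓)  10111(✓)  11010(✓)  11011(✓)  11100(✓)  11110(✓)
size-2^1 implicants → -0000(✓)  -0001(✓)  -0010(✓)  -0011(✓)  -0101(✓)  -0110(✓)  -0111(✓)  -1010(✓)  -1100(✓)  -1110(✓)  0-001(✓)  0-010(✓)  0-101(✓)  0-110(✓)  00-01(✓)  00-10(✓)  00-11(✓)  000-0(✓)  000-1(✓)  0000-(✓)  0001-(✓)  001-1(✓)  0011-(✓)  01-01(✓)  01-10(✓)  011-0(✓)  0110-  1-010(✓)  1-011(✓)  1-100(✓)  1-110(✓)  10-00(✓)  10-01(✓)  10-10(✓)  10-11(✓)  100-0(✓)  100-1(✓)  1000-(✓)  1001-(✓)  101-0(✓)  101-1(✓)  1010-(✓)  1011-(✓)  11-10(✓)  1101-(✓)  111-0(✓)
size-2^2 implicants → --010(✓)  --110(✓)  -0-01(✓)  -0-10(✓)  -0-11(✓)  -00-0(✓)  -00-1(✓)  -000-(✓)  -001-(✓)  -01-1(✓)  -011-(✓)  -1-10(✓)  -11-0  0--01  0--10(✓)  00--1(✓)  00-1-(✓)  000--(✓)  1--10(✓)  1-01-  1-1-0  10--0(✓)  10--1(✓)  10-0-(✓)  10-1-(✓)  100--(✓)  101--(✓)
size-2^3 implicants → ---10  -0--1  -0-1-  -00--  10---
Unchecked terms (primes): ---10, -0--1, -0-1-, -00--, -11-0, 0--01, 0110-, 1-01-, 1-1-0, 10---
Minterm coverage:
  m0 ⊆ -00-- [E]
  m2 ⊆ ---10,-0-1-,-00--
  m3 ⊆ -0--1,-0-1-,-00--
  m5 ⊆ -0--1,0--01
  m6 ⊆ ---10,-0-1-
  m9 ⊆ 0--01 [E]
  m10 ⊆ ---10 [E]
  m12 ⊆ -11-0,0110-
  m13 ⊆ 0--01,0110-
  m14 ⊆ ---10,-11-0
  m16 ⊆ -00--,10---
  m17 ⊆ -0--1,-00--,10---
  m18 ⊆ ---10,-0-1-,-00--,1-01-,10---
  m19 ⊆ -0--1,-0-1-,-00--,1-01-,10---
  m20 ⊆ 1-1-0,10---
  m22 ⊆ ---10,-0-1-,1-1-0,10---
  m23 ⊆ -0--1,-0-1-,10---
  m26 ⊆ ---10,1-01-
  m27 ⊆ 1-01- [E]
  m28 ⊆ -11-0,1-1-0
  m30 ⊆ ---10,-11-0,1-1-0
E = {---10, -00--, 0--01, 1-01-}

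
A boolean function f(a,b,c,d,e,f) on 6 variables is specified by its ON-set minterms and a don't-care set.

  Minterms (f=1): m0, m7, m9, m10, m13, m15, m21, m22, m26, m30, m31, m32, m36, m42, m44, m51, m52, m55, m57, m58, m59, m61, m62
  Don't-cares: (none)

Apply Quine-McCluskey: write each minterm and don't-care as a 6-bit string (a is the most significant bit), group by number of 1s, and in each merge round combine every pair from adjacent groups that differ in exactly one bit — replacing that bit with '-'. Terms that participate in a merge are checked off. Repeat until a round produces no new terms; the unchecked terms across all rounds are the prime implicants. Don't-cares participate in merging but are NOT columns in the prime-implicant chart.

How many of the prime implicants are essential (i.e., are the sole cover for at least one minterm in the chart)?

11

size-2^0 implicants → 000000(✓)  000111(✓)  001001(✓)  001010(✓)  001101(✓)  001111(✓)  010101  010110(✓)  011010(✓)  011110(✓)  011111(✓)  100000(✓)  100100(✓)  101010(✓)  101100(✓)  110011(✓)  110100(✓)  110111(✓)  111001(✓)  111010(✓)  111011(✓)  111101(✓)  111110(✓)
size-2^1 implicants → -00000  -01010(✓)  -11010(✓)  -11110(✓)  0-1010(✓)  0-1111  00-111  001-01  0011-1  01-110  011-10(✓)  01111-  1-0100  1-1010(✓)  10-100  100-00  11-011  110-11  111-01  111-10(✓)  1110-1  11101-
size-2^2 implicants → --1010  -11-10
Unchecked terms (primes): --1010, -00000, -11-10, 0-1111, 00-111, 001-01, 0011-1, 01-110, 010101, 01111-, 1-0100, 10-100, 100-00, 11-011, 110-11, 111-01, 1110-1, 11101-
Minterm coverage:
  m0 ⊆ -00000 [E]
  m7 ⊆ 00-111 [E]
  m9 ⊆ 001-01 [E]
  m10 ⊆ --1010 [E]
  m13 ⊆ 001-01,0011-1
  m15 ⊆ 0-1111,00-111,0011-1
  m21 ⊆ 010101 [E]
  m22 ⊆ 01-110 [E]
  m26 ⊆ --1010,-11-10
  m30 ⊆ -11-10,01-110,01111-
  m31 ⊆ 0-1111,01111-
  m32 ⊆ -00000,100-00
  m36 ⊆ 1-0100,10-100,100-00
  m42 ⊆ --1010 [E]
  m44 ⊆ 10-100 [E]
  m51 ⊆ 11-011,110-11
  m52 ⊆ 1-0100 [E]
  m55 ⊆ 110-11 [E]
  m57 ⊆ 111-01,1110-1
  m58 ⊆ --1010,-11-10,11101-
  m59 ⊆ 11-011,1110-1,11101-
  m61 ⊆ 111-01 [E]
  m62 ⊆ -11-10 [E]
E = {--1010, -00000, -11-10, 00-111, 001-01, 01-110, 010101, 1-0100, 10-100, 110-11, 111-01}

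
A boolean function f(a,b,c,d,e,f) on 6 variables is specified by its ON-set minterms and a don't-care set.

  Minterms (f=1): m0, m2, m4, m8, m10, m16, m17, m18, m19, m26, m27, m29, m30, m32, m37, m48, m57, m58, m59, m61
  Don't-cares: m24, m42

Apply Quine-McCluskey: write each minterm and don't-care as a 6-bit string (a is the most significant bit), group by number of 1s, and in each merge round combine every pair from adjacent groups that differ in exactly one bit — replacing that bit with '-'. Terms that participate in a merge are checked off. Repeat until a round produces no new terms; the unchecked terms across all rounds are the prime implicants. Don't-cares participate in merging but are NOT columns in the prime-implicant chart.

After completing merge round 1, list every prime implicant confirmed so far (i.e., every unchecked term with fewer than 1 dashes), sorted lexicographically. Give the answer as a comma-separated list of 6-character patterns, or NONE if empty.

100101

[col 0] 000000*, 000010*, 000100*, 001000*, 001010*, 010000*, 010001*, 010010*, 010011*, 011000*, 011010*, 011011*, 011101*, 011110*, 100000*, 100101, 101010*, 110000*, 111001*, 111010*, 111011*, 111101*
[col 1] -00000*, -01010*, -10000*, -11010*, -11011*, -11101, 0-0000*, 0-0010*, 0-1000*, 0-1010*, 00-000*, 00-010*, 000-00, 0000-0*, 0010-0*, 01-000*, 01-010*, 01-011*, 0100-0*, 0100-1*, 01000-*, 01001-*, 011-10, 0110-0*, 01101-*, 1-0000*, 1-1010*, 111-01, 1110-1, 11101-*
[col 2] --0000, --1010, -1101-, 0--000*, 0--010*, 0-00-0*, 0-10-0*, 00-0-0*, 01-0-0*, 01-01-, 0100--
[col 3] 0--0-0
Prime implicants: --0000, --1010, -1101-, -11101, 0--0-0, 000-00, 01-01-, 0100--, 011-10, 100101, 111-01, 1110-1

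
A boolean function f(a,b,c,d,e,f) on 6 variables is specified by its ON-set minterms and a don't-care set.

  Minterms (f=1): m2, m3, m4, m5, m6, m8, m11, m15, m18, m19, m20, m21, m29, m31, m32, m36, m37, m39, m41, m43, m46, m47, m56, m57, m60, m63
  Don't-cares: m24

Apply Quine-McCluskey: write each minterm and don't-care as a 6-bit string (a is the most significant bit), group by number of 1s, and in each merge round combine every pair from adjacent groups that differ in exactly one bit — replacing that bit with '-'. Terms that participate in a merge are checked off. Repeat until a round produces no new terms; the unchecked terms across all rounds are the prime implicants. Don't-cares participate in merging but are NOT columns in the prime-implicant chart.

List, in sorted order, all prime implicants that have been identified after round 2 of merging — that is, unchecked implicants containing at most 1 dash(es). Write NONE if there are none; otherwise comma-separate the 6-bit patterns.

[col 0] 000010*, 000011*, 000100*, 000101*, 000110*, 001000*, 001011*, 001111*, 010010*, 010011*, 010100*, 010101*, 011000*, 011101*, 011111*, 100000*, 100100*, 100101*, 100111*, 101001*, 101011*, 101110*, 101111*, 111000*, 111001*, 111100*, 111111*
[col 1] -00100*, -00101*, -01011*, -01111*, -11000, -11111*, 0-0010*, 0-0011*, 0-0100*, 0-0101*, 0-1000, 0-1111*, 00-011, 000-10, 00001-*, 0001-0, 00010-*, 001-11*, 01-101, 01001-*, 01010-*, 0111-1, 1-1001, 1-1111*, 10-111, 100-00, 1001-1, 10010-*, 101-11*, 1010-1, 10111-, 111-00, 11100-
[col 2] --1111, -0010-, -01-11, 0-001-, 0-010-
Prime implicants: --1111, -0010-, -01-11, -11000, 0-001-, 0-010-, 0-1000, 00-011, 000-10, 0001-0, 01-101, 0111-1, 1-1001, 10-111, 100-00, 1001-1, 1010-1, 10111-, 111-00, 11100-

-11000, 0-1000, 00-011, 000-10, 0001-0, 01-101, 0111-1, 1-1001, 10-111, 100-00, 1001-1, 1010-1, 10111-, 111-00, 11100-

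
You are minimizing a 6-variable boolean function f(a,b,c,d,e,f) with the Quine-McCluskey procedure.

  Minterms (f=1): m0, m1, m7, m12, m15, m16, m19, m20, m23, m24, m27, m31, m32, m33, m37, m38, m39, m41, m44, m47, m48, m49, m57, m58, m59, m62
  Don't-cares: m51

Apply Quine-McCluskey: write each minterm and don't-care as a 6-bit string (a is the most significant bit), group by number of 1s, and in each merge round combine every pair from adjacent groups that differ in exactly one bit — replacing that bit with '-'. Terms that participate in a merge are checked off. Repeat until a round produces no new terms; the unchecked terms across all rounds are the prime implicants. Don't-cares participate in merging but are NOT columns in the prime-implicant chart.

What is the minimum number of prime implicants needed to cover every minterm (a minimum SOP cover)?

12

[col 0] 000000*, 000001*, 000111*, 001100*, 001111*, 010000*, 010011*, 010100*, 010111*, 011000*, 011011*, 011111*, 100000*, 100001*, 100101*, 100110*, 100111*, 101001*, 101100*, 101111*, 110000*, 110001*, 110011*, 111001*, 111010*, 111011*, 111110*
[col 1] -00000*, -00001*, -00111*, -01100, -01111*, -10000*, -10011*, -11011*, 0-0000*, 0-0111*, 0-1111*, 00-111*, 00000-*, 01-000, 01-011*, 01-111*, 010-00, 010-11*, 011-11*, 1-0000*, 1-0001*, 1-1001*, 10-001*, 10-111*, 100-01, 10000-*, 1001-1, 10011-, 11-001*, 11-011*, 1100-1*, 11000-*, 111-10, 1110-1*, 11101-
[col 2] --0000, -0-111, -0000-, -1-011, 0--111, 01--11, 1--001, 1-000-, 11-0-1
Prime implicants: --0000, -0-111, -0000-, -01100, -1-011, 0--111, 01--11, 01-000, 010-00, 1--001, 1-000-, 100-01, 1001-1, 10011-, 11-0-1, 111-10, 11101-
PI chart (minterm → PIs covering it):
  0 | --0000,-0000-
  1 | -0000-  (sole → essential)
  7 | -0-111,0--111
  12 | -01100  (sole → essential)
  15 | -0-111,0--111
  16 | --0000,01-000,010-00
  19 | -1-011,01--11
  20 | 010-00  (sole → essential)
  23 | 0--111,01--11
  24 | 01-000  (sole → essential)
  27 | -1-011,01--11
  31 | 0--111,01--11
  32 | --0000,-0000-,1-000-
  33 | -0000-,1--001,1-000-,100-01
  37 | 100-01,1001-1
  38 | 10011-  (sole → essential)
  39 | -0-111,1001-1,10011-
  41 | 1--001  (sole → essential)
  44 | -01100  (sole → essential)
  47 | -0-111  (sole → essential)
  48 | --0000,1-000-
  49 | 1--001,1-000-,11-0-1
  57 | 1--001,11-0-1
  58 | 111-10,11101-
  59 | -1-011,11-0-1,11101-
  62 | 111-10  (sole → essential)
Essential prime implicants: -0-111, -0000-, -01100, 01-000, 010-00, 1--001, 10011-, 111-10
Petrick residual → --0000, -1-011, 0--111, 100-01
Minimum SOP uses 12 PIs: c'd'e'f' + b'def + b'c'd'e' + b'cde'f' + bd'ef + a'def + a'bd'e'f' + a'bc'e'f' + ad'e'f + ab'c'e'f + ab'c'de + abcef'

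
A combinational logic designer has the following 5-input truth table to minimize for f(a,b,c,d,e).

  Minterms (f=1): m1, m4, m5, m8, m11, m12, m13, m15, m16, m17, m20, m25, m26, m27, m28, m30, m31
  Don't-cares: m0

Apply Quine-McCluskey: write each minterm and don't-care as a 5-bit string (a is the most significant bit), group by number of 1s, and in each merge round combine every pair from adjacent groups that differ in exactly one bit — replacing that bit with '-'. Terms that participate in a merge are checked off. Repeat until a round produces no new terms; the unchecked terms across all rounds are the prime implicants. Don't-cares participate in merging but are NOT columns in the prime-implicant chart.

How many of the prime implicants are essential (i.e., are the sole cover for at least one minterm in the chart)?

[col 0] 00000*, 00001*, 00100*, 00101*, 01000*, 01011*, 01100*, 01101*, 01111*, 10000*, 10001*, 10100*, 11001*, 11010*, 11011*, 11100*, 11110*, 11111*
[col 1] -0000*, -0001*, -0100*, -1011*, -1100*, -1111*, 0-000*, 0-100*, 0-101*, 00-00*, 00-01*, 0000-*, 0010-*, 01-00*, 01-11*, 011-1, 0110-*, 1-001, 1-100*, 10-00*, 1000-*, 11-10*, 11-11*, 110-1, 1101-*, 111-0, 1111-*
[col 2] --100, -0-00, -000-, -1-11, 0--00, 0-10-, 00-0-, 11-1-
Prime implicants: --100, -0-00, -000-, -1-11, 0--00, 0-10-, 00-0-, 011-1, 1-001, 11-1-, 110-1, 111-0
PI chart (minterm → PIs covering it):
  1 | -000-,00-0-
  4 | --100,-0-00,0--00,0-10-,00-0-
  5 | 0-10-,00-0-
  8 | 0--00  (sole → essential)
  11 | -1-11  (sole → essential)
  12 | --100,0--00,0-10-
  13 | 0-10-,011-1
  15 | -1-11,011-1
  16 | -0-00,-000-
  17 | -000-,1-001
  20 | --100,-0-00
  25 | 1-001,110-1
  26 | 11-1-  (sole → essential)
  27 | -1-11,11-1-,110-1
  28 | --100,111-0
  30 | 11-1-,111-0
  31 | -1-11,11-1-
Essential prime implicants: -1-11, 0--00, 11-1-

3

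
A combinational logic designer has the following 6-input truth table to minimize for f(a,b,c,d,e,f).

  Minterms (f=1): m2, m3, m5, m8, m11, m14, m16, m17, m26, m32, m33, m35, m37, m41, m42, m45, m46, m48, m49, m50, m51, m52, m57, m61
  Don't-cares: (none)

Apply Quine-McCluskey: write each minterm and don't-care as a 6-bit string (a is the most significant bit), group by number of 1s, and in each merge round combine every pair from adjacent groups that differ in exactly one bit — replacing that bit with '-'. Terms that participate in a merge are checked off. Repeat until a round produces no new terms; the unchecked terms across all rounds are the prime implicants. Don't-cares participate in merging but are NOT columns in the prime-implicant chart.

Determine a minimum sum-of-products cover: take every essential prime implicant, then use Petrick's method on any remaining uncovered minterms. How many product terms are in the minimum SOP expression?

13

Round 0: 000010✓ 000011✓ 000101✓ 001000 001011✓ 001110✓ 010000✓ 010001✓ 011010 100000✓ 100001✓ 100011✓ 100101✓ 101001✓ 101010✓ 101101✓ 101110✓ 110000✓ 110001✓ 110010✓ 110011✓ 110100✓ 111001✓ 111101✓
Round 1: -00011 -00101 -01110 -10000✓ -10001✓ 00-011 00001- 01000-✓ 1-0000✓ 1-0001✓ 1-0011✓ 1-1001✓ 1-1101✓ 10-001✓ 10-101✓ 100-01✓ 1000-1✓ 10000-✓ 101-01✓ 101-10 11-001✓ 110-00 1100-0✓ 1100-1✓ 11000-✓ 11001-✓ 111-01✓
Round 2: -1000- 1--001 1-00-1 1-000- 1-1-01 10--01 1100--
PIs = {-00011, -00101, -01110, -1000-, 00-011, 00001-, 001000, 011010, 1--001, 1-00-1, 1-000-, 1-1-01, 10--01, 101-10, 110-00, 1100--}
Coverage chart:
  m2: 00001- ←essential
  m3: -00011,00-011,00001-
  m5: -00101 ←essential
  m8: 001000 ←essential
  m11: 00-011 ←essential
  m14: -01110 ←essential
  m16: -1000- ←essential
  m17: -1000- ←essential
  m26: 011010 ←essential
  m32: 1-000- ←essential
  m33: 1--001,1-00-1,1-000-,10--01
  m35: -00011,1-00-1
  m37: -00101,10--01
  m41: 1--001,1-1-01,10--01
  m42: 101-10 ←essential
  m45: 1-1-01,10--01
  m46: -01110,101-10
  m48: -1000-,1-000-,110-00,1100--
  m49: -1000-,1--001,1-00-1,1-000-,1100--
  m50: 1100-- ←essential
  m51: 1-00-1,1100--
  m52: 110-00 ←essential
  m57: 1--001,1-1-01
  m61: 1-1-01 ←essential
Essential: -00101, -01110, -1000-, 00-011, 00001-, 001000, 011010, 1-000-, 1-1-01, 101-10, 110-00, 1100--
Petrick residual → -00011
Min cover (13 terms): b'c'd'ef + b'c'de'f + b'cdef' + bc'd'e' + a'b'd'ef + a'b'c'd'e + a'b'cd'e'f' + a'bcd'ef' + ac'd'e' + ace'f + ab'cef' + abc'e'f' + abc'd'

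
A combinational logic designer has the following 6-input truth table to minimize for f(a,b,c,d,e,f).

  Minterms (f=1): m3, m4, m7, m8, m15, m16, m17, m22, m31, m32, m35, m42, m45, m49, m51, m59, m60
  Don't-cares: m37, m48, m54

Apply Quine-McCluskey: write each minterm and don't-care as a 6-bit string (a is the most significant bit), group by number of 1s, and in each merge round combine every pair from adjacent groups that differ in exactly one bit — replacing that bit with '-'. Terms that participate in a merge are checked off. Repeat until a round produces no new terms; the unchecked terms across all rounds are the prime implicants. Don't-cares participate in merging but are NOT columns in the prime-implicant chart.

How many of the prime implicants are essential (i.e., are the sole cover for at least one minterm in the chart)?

Round 0: 000011✓ 000100 000111✓ 001000 001111✓ 010000✓ 010001✓ 010110✓ 011111✓ 100000✓ 100011✓ 100101✓ 101010 101101✓ 110000✓ 110001✓ 110011✓ 110110✓ 111011✓ 111100
Round 1: -00011 -10000✓ -10001✓ -10110 0-1111 00-111 000-11 01000-✓ 1-0000 1-0011 10-101 11-011 1100-1 11000-✓
Round 2: -1000-
PIs = {-00011, -1000-, -10110, 0-1111, 00-111, 000-11, 000100, 001000, 1-0000, 1-0011, 10-101, 101010, 11-011, 1100-1, 111100}
Coverage chart:
  m3: -00011,000-11
  m4: 000100 ←essential
  m7: 00-111,000-11
  m8: 001000 ←essential
  m15: 0-1111,00-111
  m16: -1000- ←essential
  m17: -1000- ←essential
  m22: -10110 ←essential
  m31: 0-1111 ←essential
  m32: 1-0000 ←essential
  m35: -00011,1-0011
  m42: 101010 ←essential
  m45: 10-101 ←essential
  m49: -1000-,1100-1
  m51: 1-0011,11-011,1100-1
  m59: 11-011 ←essential
  m60: 111100 ←essential
Essential: -1000-, -10110, 0-1111, 000100, 001000, 1-0000, 10-101, 101010, 11-011, 111100

10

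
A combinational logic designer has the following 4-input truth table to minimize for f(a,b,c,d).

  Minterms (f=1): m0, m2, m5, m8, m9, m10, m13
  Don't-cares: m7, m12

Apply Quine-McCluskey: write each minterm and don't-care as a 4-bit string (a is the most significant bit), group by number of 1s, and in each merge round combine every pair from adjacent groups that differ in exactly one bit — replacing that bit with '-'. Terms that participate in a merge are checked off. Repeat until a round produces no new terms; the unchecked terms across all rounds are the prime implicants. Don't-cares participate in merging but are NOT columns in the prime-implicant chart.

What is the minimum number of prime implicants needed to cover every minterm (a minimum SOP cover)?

Round 0: 0000✓ 0010✓ 0101✓ 0111✓ 1000✓ 1001✓ 1010✓ 1100✓ 1101✓
Round 1: -000✓ -010✓ -101 00-0✓ 01-1 1-00✓ 1-01✓ 10-0✓ 100-✓ 110-✓
Round 2: -0-0 1-0-
PIs = {-0-0, -101, 01-1, 1-0-}
Coverage chart:
  m0: -0-0 ←essential
  m2: -0-0 ←essential
  m5: -101,01-1
  m8: -0-0,1-0-
  m9: 1-0- ←essential
  m10: -0-0 ←essential
  m13: -101,1-0-
Essential: -0-0, 1-0-
Petrick residual → -101
Min cover (3 terms): b'd' + bc'd + ac'

3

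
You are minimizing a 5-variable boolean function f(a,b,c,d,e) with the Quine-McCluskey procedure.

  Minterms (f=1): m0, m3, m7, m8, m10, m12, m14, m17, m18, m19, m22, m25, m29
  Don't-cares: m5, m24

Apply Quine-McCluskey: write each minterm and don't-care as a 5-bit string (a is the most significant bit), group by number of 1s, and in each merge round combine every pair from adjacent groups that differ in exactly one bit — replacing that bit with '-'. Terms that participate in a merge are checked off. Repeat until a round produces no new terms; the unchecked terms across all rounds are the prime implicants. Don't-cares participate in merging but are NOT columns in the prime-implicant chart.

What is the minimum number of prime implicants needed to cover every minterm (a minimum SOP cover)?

6

[col 0] 00000*, 00011*, 00101*, 00111*, 01000*, 01010*, 01100*, 01110*, 10001*, 10010*, 10011*, 10110*, 11000*, 11001*, 11101*
[col 1] -0011, -1000, 0-000, 00-11, 001-1, 01-00*, 01-10*, 010-0*, 011-0*, 1-001, 10-10, 100-1, 1001-, 11-01, 1100-
[col 2] 01--0
Prime implicants: -0011, -1000, 0-000, 00-11, 001-1, 01--0, 1-001, 10-10, 100-1, 1001-, 11-01, 1100-
PI chart (minterm → PIs covering it):
  0 | 0-000  (sole → essential)
  3 | -0011,00-11
  7 | 00-11,001-1
  8 | -1000,0-000,01--0
  10 | 01--0  (sole → essential)
  12 | 01--0  (sole → essential)
  14 | 01--0  (sole → essential)
  17 | 1-001,100-1
  18 | 10-10,1001-
  19 | -0011,100-1,1001-
  22 | 10-10  (sole → essential)
  25 | 1-001,11-01,1100-
  29 | 11-01  (sole → essential)
Essential prime implicants: 0-000, 01--0, 10-10, 11-01
Petrick residual → 00-11, 100-1
Minimum SOP uses 6 PIs: a'c'd'e' + a'b'de + a'be' + ab'de' + ab'c'e + abd'e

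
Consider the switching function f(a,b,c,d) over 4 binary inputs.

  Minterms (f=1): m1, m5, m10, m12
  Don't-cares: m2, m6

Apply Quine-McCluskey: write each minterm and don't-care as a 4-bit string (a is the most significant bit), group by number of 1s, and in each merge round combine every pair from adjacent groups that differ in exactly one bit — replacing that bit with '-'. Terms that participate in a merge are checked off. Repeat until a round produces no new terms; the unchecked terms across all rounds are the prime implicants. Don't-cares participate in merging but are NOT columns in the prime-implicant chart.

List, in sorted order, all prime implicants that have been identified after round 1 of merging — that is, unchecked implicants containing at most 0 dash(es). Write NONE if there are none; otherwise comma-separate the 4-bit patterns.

Round 0: 0001✓ 0010✓ 0101✓ 0110✓ 1010✓ 1100
Round 1: -010 0-01 0-10
PIs = {-010, 0-01, 0-10, 1100}

1100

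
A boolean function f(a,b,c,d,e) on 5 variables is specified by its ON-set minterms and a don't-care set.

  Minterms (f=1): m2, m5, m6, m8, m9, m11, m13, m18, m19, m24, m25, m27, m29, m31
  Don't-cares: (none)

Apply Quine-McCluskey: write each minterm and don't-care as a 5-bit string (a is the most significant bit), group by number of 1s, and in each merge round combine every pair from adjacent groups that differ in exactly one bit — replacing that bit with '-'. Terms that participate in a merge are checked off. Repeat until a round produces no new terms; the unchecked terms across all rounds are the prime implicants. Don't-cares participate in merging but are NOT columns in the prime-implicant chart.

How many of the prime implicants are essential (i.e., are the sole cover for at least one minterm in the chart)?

5

[col 0] 00010*, 00101*, 00110*, 01000*, 01001*, 01011*, 01101*, 10010*, 10011*, 11000*, 11001*, 11011*, 11101*, 11111*
[col 1] -0010, -1000*, -1001*, -1011*, -1101*, 0-101, 00-10, 01-01*, 010-1*, 0100-*, 1-011, 1001-, 11-01*, 11-11*, 110-1*, 1100-*, 111-1*
[col 2] -1-01, -10-1, -100-, 11--1
Prime implicants: -0010, -1-01, -10-1, -100-, 0-101, 00-10, 1-011, 1001-, 11--1
PI chart (minterm → PIs covering it):
  2 | -0010,00-10
  5 | 0-101  (sole → essential)
  6 | 00-10  (sole → essential)
  8 | -100-  (sole → essential)
  9 | -1-01,-10-1,-100-
  11 | -10-1  (sole → essential)
  13 | -1-01,0-101
  18 | -0010,1001-
  19 | 1-011,1001-
  24 | -100-  (sole → essential)
  25 | -1-01,-10-1,-100-,11--1
  27 | -10-1,1-011,11--1
  29 | -1-01,11--1
  31 | 11--1  (sole → essential)
Essential prime implicants: -10-1, -100-, 0-101, 00-10, 11--1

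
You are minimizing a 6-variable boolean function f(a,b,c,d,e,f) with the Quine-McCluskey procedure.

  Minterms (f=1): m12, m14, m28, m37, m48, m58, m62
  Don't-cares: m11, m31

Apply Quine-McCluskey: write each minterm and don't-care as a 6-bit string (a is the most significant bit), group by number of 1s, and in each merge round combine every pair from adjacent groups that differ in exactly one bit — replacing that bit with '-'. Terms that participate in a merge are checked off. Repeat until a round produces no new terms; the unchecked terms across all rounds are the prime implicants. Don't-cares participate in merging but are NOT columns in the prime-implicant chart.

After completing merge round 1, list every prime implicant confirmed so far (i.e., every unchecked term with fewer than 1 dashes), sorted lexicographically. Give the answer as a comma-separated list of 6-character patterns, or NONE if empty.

Round 0: 001011 001100✓ 001110✓ 011100✓ 011111 100101 110000 111010✓ 111110✓
Round 1: 0-1100 0011-0 111-10
PIs = {0-1100, 001011, 0011-0, 011111, 100101, 110000, 111-10}

001011, 011111, 100101, 110000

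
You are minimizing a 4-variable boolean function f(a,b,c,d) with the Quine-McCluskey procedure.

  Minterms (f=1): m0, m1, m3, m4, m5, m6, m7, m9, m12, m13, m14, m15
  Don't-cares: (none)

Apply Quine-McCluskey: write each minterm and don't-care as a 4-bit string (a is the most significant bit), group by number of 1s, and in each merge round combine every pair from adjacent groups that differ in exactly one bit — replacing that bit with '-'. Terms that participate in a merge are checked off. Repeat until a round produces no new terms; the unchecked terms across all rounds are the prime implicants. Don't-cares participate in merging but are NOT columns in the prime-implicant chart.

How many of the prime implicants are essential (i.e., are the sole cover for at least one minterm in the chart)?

Round 0: 0000✓ 0001✓ 0011✓ 0100✓ 0101✓ 0110✓ 0111✓ 1001✓ 1100✓ 1101✓ 1110✓ 1111✓
Round 1: -001✓ -100✓ -101✓ -110✓ -111✓ 0-00✓ 0-01✓ 0-11✓ 00-1✓ 000-✓ 01-0✓ 01-1✓ 010-✓ 011-✓ 1-01✓ 11-0✓ 11-1✓ 110-✓ 111-✓
Round 2: --01 -1-0✓ -1-1✓ -10-✓ -11-✓ 0--1 0-0- 01--✓ 11--✓
Round 3: -1--
PIs = {--01, -1--, 0--1, 0-0-}
Coverage chart:
  m0: 0-0- ←essential
  m1: --01,0--1,0-0-
  m3: 0--1 ←essential
  m4: -1--,0-0-
  m5: --01,-1--,0--1,0-0-
  m6: -1-- ←essential
  m7: -1--,0--1
  m9: --01 ←essential
  m12: -1-- ←essential
  m13: --01,-1--
  m14: -1-- ←essential
  m15: -1-- ←essential
Essential: --01, -1--, 0--1, 0-0-

4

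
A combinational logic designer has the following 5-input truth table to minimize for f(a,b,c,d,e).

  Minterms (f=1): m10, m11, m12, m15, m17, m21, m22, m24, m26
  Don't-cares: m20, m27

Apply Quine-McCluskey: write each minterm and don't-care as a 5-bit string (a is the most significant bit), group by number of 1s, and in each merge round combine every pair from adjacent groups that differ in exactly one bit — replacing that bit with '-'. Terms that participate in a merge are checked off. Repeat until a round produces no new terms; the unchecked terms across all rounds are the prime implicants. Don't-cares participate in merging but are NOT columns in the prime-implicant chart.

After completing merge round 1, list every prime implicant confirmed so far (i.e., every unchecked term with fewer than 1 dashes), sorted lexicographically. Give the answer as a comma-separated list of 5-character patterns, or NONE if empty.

01100

Round 0: 01010✓ 01011✓ 01100 01111✓ 10001✓ 10100✓ 10101✓ 10110✓ 11000✓ 11010✓ 11011✓
Round 1: -1010✓ -1011✓ 01-11 0101-✓ 10-01 101-0 1010- 110-0 1101-✓
Round 2: -101-
PIs = {-101-, 01-11, 01100, 10-01, 101-0, 1010-, 110-0}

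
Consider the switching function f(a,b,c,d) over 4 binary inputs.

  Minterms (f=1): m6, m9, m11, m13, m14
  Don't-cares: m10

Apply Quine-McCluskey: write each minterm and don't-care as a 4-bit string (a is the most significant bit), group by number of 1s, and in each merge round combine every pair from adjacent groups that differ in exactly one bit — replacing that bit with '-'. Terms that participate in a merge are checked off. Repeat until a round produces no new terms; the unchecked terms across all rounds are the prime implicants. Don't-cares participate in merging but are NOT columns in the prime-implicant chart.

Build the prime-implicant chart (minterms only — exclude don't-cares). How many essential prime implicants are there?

Round 0: 0110✓ 1001✓ 1010✓ 1011✓ 1101✓ 1110✓
Round 1: -110 1-01 1-10 10-1 101-
PIs = {-110, 1-01, 1-10, 10-1, 101-}
Coverage chart:
  m6: -110 ←essential
  m9: 1-01,10-1
  m11: 10-1,101-
  m13: 1-01 ←essential
  m14: -110,1-10
Essential: -110, 1-01

2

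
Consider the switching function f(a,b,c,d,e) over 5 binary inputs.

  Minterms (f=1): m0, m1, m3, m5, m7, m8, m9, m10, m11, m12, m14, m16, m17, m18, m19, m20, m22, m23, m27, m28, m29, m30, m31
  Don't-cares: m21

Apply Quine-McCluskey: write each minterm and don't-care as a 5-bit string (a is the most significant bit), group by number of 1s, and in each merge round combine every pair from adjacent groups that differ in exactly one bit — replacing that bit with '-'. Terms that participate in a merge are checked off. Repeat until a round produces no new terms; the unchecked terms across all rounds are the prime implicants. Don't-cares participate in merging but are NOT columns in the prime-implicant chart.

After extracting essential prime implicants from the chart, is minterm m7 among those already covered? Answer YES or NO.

size-2^0 implicants → 00000(✓)  00001(✓)  00011(✓)  00101(✓)  00111(✓)  01000(✓)  01001(✓)  01010(✓)  01011(✓)  01100(✓)  01110(✓)  10000(✓)  10001(✓)  10010(✓)  10011(✓)  10100(✓)  10101(✓)  10110(✓)  10111(✓)  11011(✓)  11100(✓)  11101(✓)  11110(✓)  11111(✓)
size-2^1 implicants → -0000(✓)  -0001(✓)  -0011(✓)  -0101(✓)  -0111(✓)  -1011(✓)  -1100(✓)  -1110(✓)  0-000(✓)  0-001(✓)  0-011(✓)  00-01(✓)  00-11(✓)  000-1(✓)  0000-(✓)  001-1(✓)  01-00(✓)  01-10(✓)  010-0(✓)  010-1(✓)  0100-(✓)  0101-(✓)  011-0(✓)  1-011(✓)  1-100(✓)  1-101(✓)  1-110(✓)  1-111(✓)  10-00(✓)  10-01(✓)  10-10(✓)  10-11(✓)  100-0(✓)  100-1(✓)  1000-(✓)  1001-(✓)  101-0(✓)  101-1(✓)  1010-(✓)  1011-(✓)  11-11(✓)  111-0(✓)  111-1(✓)  1110-(✓)  1111-(✓)
size-2^2 implicants → --011  -0-01(✓)  -0-11(✓)  -00-1(✓)  -000-  -01-1(✓)  -11-0  0-0-1  0-00-  00--1(✓)  01--0  010--  1--11  1-1-0(✓)  1-1-1(✓)  1-10-(✓)  1-11-(✓)  10--0(✓)  10--1(✓)  10-0-(✓)  10-1-(✓)  100--(✓)  101--(✓)  111--(✓)
size-2^3 implicants → -0--1  1-1--  10---
Unchecked terms (primes): --011, -0--1, -000-, -11-0, 0-0-1, 0-00-, 01--0, 010--, 1--11, 1-1--, 10---
Minterm coverage:
  m0 ⊆ -000-,0-00-
  m1 ⊆ -0--1,-000-,0-0-1,0-00-
  m3 ⊆ --011,-0--1,0-0-1
  m5 ⊆ -0--1 [E]
  m7 ⊆ -0--1 [E]
  m8 ⊆ 0-00-,01--0,010--
  m9 ⊆ 0-0-1,0-00-,010--
  m10 ⊆ 01--0,010--
  m11 ⊆ --011,0-0-1,010--
  m12 ⊆ -11-0,01--0
  m14 ⊆ -11-0,01--0
  m16 ⊆ -000-,10---
  m17 ⊆ -0--1,-000-,10---
  m18 ⊆ 10--- [E]
  m19 ⊆ --011,-0--1,1--11,10---
  m20 ⊆ 1-1--,10---
  m22 ⊆ 1-1--,10---
  m23 ⊆ -0--1,1--11,1-1--,10---
  m27 ⊆ --011,1--11
  m28 ⊆ -11-0,1-1--
  m29 ⊆ 1-1-- [E]
  m30 ⊆ -11-0,1-1--
  m31 ⊆ 1--11,1-1--
E = {-0--1, 1-1--, 10---}

YES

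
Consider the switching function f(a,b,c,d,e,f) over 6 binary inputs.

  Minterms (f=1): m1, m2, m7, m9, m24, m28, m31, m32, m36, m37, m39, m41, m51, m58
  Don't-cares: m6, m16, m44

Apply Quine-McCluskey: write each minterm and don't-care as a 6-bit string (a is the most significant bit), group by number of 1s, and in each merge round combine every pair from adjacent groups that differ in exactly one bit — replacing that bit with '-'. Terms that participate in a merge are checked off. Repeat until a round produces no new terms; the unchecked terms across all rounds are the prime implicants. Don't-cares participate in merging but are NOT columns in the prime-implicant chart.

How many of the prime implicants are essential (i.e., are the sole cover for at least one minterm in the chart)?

[col 0] 000001*, 000010*, 000110*, 000111*, 001001*, 010000*, 011000*, 011100*, 011111, 100000*, 100100*, 100101*, 100111*, 101001*, 101100*, 110011, 111010
[col 1] -00111, -01001, 00-001, 000-10, 00011-, 01-000, 011-00, 10-100, 100-00, 1001-1, 10010-
Prime implicants: -00111, -01001, 00-001, 000-10, 00011-, 01-000, 011-00, 011111, 10-100, 100-00, 1001-1, 10010-, 110011, 111010
PI chart (minterm → PIs covering it):
  1 | 00-001  (sole → essential)
  2 | 000-10  (sole → essential)
  7 | -00111,00011-
  9 | -01001,00-001
  24 | 01-000,011-00
  28 | 011-00  (sole → essential)
  31 | 011111  (sole → essential)
  32 | 100-00  (sole → essential)
  36 | 10-100,100-00,10010-
  37 | 1001-1,10010-
  39 | -00111,1001-1
  41 | -01001  (sole → essential)
  51 | 110011  (sole → essential)
  58 | 111010  (sole → essential)
Essential prime implicants: -01001, 00-001, 000-10, 011-00, 011111, 100-00, 110011, 111010

8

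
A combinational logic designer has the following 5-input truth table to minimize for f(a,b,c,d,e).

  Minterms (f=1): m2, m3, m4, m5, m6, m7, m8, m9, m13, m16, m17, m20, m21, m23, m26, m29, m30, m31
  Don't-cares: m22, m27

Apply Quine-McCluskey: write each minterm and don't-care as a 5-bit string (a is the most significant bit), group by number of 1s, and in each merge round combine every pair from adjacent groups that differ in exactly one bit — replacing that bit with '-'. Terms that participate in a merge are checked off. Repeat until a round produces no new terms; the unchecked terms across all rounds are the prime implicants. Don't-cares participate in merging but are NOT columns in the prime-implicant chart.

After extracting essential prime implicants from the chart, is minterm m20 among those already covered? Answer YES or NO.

[col 0] 00010*, 00011*, 00100*, 00101*, 00110*, 00111*, 01000*, 01001*, 01101*, 10000*, 10001*, 10100*, 10101*, 10110*, 10111*, 11010*, 11011*, 11101*, 11110*, 11111*
[col 1] -0100*, -0101*, -0110*, -0111*, -1101*, 0-101*, 00-10*, 00-11*, 0001-*, 001-0*, 001-1*, 0010-*, 0011-*, 01-01, 0100-, 1-101*, 1-110*, 1-111*, 10-00*, 10-01*, 1000-*, 101-0*, 101-1*, 1010-*, 1011-*, 11-10*, 11-11*, 1101-*, 111-1*, 1111-*
[col 2] --101, -01-0*, -01-1*, -010-*, -011-*, 00-1-, 001--*, 1-1-1, 1-11-, 10-0-, 101--*, 11-1-
[col 3] -01--
Prime implicants: --101, -01--, 00-1-, 01-01, 0100-, 1-1-1, 1-11-, 10-0-, 11-1-
PI chart (minterm → PIs covering it):
  2 | 00-1-  (sole → essential)
  3 | 00-1-  (sole → essential)
  4 | -01--  (sole → essential)
  5 | --101,-01--
  6 | -01--,00-1-
  7 | -01--,00-1-
  8 | 0100-  (sole → essential)
  9 | 01-01,0100-
  13 | --101,01-01
  16 | 10-0-  (sole → essential)
  17 | 10-0-  (sole → essential)
  20 | -01--,10-0-
  21 | --101,-01--,1-1-1,10-0-
  23 | -01--,1-1-1,1-11-
  26 | 11-1-  (sole → essential)
  29 | --101,1-1-1
  30 | 1-11-,11-1-
  31 | 1-1-1,1-11-,11-1-
Essential prime implicants: -01--, 00-1-, 0100-, 10-0-, 11-1-

YES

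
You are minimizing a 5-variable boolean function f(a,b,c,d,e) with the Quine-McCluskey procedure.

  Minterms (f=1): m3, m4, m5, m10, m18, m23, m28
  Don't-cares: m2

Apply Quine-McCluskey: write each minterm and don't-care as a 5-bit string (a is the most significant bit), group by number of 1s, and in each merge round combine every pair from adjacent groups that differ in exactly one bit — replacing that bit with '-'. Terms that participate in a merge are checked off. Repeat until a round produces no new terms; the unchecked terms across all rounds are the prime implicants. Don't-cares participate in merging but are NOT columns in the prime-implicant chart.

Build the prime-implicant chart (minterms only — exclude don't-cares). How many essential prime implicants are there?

6

[col 0] 00010*, 00011*, 00100*, 00101*, 01010*, 10010*, 10111, 11100
[col 1] -0010, 0-010, 0001-, 0010-
Prime implicants: -0010, 0-010, 0001-, 0010-, 10111, 11100
PI chart (minterm → PIs covering it):
  3 | 0001-  (sole → essential)
  4 | 0010-  (sole → essential)
  5 | 0010-  (sole → essential)
  10 | 0-010  (sole → essential)
  18 | -0010  (sole → essential)
  23 | 10111  (sole → essential)
  28 | 11100  (sole → essential)
Essential prime implicants: -0010, 0-010, 0001-, 0010-, 10111, 11100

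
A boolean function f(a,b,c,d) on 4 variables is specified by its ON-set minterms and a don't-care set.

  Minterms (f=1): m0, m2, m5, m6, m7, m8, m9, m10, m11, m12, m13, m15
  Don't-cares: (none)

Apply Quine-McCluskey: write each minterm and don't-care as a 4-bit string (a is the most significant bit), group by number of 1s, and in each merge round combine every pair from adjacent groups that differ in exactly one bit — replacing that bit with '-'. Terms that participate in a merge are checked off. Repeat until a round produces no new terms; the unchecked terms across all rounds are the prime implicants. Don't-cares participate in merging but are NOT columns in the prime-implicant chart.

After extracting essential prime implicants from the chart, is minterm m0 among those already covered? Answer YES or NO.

YES

Round 0: 0000✓ 0010✓ 0101✓ 0110✓ 0111✓ 1000✓ 1001✓ 1010✓ 1011✓ 1100✓ 1101✓ 1111✓
Round 1: -000✓ -010✓ -101✓ -111✓ 0-10 00-0✓ 01-1✓ 011- 1-00✓ 1-01✓ 1-11✓ 10-0✓ 10-1✓ 100-✓ 101-✓ 11-1✓ 110-✓
Round 2: -0-0 -1-1 1--1 1-0- 10--
PIs = {-0-0, -1-1, 0-10, 011-, 1--1, 1-0-, 10--}
Coverage chart:
  m0: -0-0 ←essential
  m2: -0-0,0-10
  m5: -1-1 ←essential
  m6: 0-10,011-
  m7: -1-1,011-
  m8: -0-0,1-0-,10--
  m9: 1--1,1-0-,10--
  m10: -0-0,10--
  m11: 1--1,10--
  m12: 1-0- ←essential
  m13: -1-1,1--1,1-0-
  m15: -1-1,1--1
Essential: -0-0, -1-1, 1-0-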